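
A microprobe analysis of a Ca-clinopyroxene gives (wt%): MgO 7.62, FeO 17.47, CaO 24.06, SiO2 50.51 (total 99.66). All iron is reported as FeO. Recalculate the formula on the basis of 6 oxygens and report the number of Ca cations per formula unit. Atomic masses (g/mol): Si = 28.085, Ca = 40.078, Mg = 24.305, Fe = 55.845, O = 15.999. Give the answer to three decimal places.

1.012 Ca apfu

7.62 wt% MgO ÷ 40.304 g/mol = 0.18906 mol, giving 0.18906 Mg and 0.18906 O.
17.47 wt% FeO ÷ 71.844 g/mol = 0.24317 mol, giving 0.24317 Fe and 0.24317 O.
24.06 wt% CaO ÷ 56.077 g/mol = 0.42905 mol, giving 0.42905 Ca and 0.42905 O.
50.51 wt% SiO2 ÷ 60.083 g/mol = 0.84067 mol, giving 0.84067 Si and 1.68134 O.
Oxygen sums to 2.54262; scaling by 6/2.54262 = 2.35977 puts the formula on 6 O.
Ca: 0.42905 × 2.35977 = 1.012 atoms per formula unit.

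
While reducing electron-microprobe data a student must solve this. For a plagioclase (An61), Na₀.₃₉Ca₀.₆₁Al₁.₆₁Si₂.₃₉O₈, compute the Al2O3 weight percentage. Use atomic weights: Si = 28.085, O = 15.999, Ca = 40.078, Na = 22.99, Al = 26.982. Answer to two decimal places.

Molar mass of Na₀.₃₉Ca₀.₆₁Al₁.₆₁Si₂.₃₉O₈ = 0.39*22.99 + 0.61*40.078 + 1.61*26.982 + 2.39*28.085 + 8*15.999 = 271.970 g/mol.
Each formula unit contains 1.61 Al, equivalent to 1.61/2 = 0.8050 mol Al2O3.
M(Al2O3) = 2×26.982 + 3×15.999 = 101.961 g/mol.
Mass of Al2O3 per formula unit = 0.8050 × 101.961 = 82.079 g.
Al2O3 wt% = 82.079 / 271.970 × 100 = 30.18%.

30.18 wt%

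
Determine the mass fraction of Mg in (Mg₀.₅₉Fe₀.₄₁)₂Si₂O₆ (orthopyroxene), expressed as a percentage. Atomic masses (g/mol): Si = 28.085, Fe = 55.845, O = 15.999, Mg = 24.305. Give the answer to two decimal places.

12.65 mass %

M((Mg₀.₅₉Fe₀.₄₁)₂Si₂O₆) = 226.637 g/mol.
Mg contributes 1.18 × 24.305 = 28.680 g per mole.
28.680/226.637 = 0.1265 → 12.65%.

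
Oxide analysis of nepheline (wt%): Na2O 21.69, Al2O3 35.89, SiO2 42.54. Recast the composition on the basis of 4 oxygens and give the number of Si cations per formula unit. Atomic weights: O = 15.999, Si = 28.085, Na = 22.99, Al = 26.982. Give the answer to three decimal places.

Na2O: 21.69/61.979 = 0.34996 mol → 0.69992 mol Na, 0.34996 mol O.
Al2O3: 35.89/101.961 = 0.35200 mol → 0.70400 mol Al, 1.05600 mol O.
SiO2: 42.54/60.083 = 0.70802 mol → 0.70802 mol Si, 1.41604 mol O.
Total oxygen = 2.82200 mol. Normalization factor = 4/2.82200 = 1.41743.
Si per 4 O = 0.70802 × 1.41743 = 1.004.

1.004 Si apfu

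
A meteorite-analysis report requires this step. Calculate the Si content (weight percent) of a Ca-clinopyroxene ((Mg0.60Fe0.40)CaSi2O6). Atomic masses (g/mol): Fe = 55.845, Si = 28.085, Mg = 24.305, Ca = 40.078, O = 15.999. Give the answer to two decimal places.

M((Mg0.60Fe0.40)CaSi2O6) = 229.163 g/mol.
Si contributes 2 × 28.085 = 56.170 g per mole.
56.170/229.163 = 0.2451 → 24.51%.

24.51 weight percent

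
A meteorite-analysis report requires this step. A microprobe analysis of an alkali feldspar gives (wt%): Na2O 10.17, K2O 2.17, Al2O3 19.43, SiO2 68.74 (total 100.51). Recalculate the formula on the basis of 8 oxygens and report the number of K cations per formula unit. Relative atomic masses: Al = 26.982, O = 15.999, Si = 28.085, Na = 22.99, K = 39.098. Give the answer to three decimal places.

Na2O (M=61.979): mol = 0.16409; Na = 0.32818, O = 0.16409.
K2O (M=94.195): mol = 0.02304; K = 0.04608, O = 0.02304.
Al2O3 (M=101.961): mol = 0.19056; Al = 0.38112, O = 0.57168.
SiO2 (M=60.083): mol = 1.14408; Si = 1.14408, O = 2.28816.
ΣO = 3.04697; factor = 8/ΣO = 2.62556.
K apfu = 0.04608 × 2.62556 = 0.121.

0.121 K apfu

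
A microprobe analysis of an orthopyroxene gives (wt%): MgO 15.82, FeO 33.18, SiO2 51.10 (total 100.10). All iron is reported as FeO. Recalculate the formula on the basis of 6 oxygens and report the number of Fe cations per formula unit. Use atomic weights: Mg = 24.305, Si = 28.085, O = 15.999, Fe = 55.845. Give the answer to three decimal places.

1.084 Fe apfu

MgO (M=40.304): mol = 0.39252; Mg = 0.39252, O = 0.39252.
FeO (M=71.844): mol = 0.46183; Fe = 0.46183, O = 0.46183.
SiO2 (M=60.083): mol = 0.85049; Si = 0.85049, O = 1.70098.
ΣO = 2.55533; factor = 6/ΣO = 2.34803.
Fe apfu = 0.46183 × 2.34803 = 1.084.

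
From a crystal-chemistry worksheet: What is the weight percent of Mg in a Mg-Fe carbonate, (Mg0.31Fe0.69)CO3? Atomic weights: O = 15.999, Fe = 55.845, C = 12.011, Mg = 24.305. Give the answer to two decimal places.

Formula mass = 0.31*24.305 + 0.69*55.845 + 1*12.011 + 3*15.999 = 106.076 g/mol, of which 7.535 g is Mg.
So Mg makes up 7.535/106.076 = 0.0710 of the mass, i.e. 7.10%.

7.10 weight percent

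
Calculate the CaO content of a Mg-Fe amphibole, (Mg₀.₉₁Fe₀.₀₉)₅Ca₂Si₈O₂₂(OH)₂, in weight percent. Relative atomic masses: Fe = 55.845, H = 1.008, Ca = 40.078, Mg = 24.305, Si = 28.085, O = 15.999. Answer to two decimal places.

13.57 wt%

M((Mg₀.₉₁Fe₀.₀₉)₅Ca₂Si₈O₂₂(OH)₂) = 826.546 g/mol; M(CaO) = 56.077 g/mol.
Moles CaO per formula unit = 2 Ca ÷ 1 = 2.0000.
CaO fraction = (2.0000 × 56.077) / 826.546 = 112.154/826.546 = 0.1357.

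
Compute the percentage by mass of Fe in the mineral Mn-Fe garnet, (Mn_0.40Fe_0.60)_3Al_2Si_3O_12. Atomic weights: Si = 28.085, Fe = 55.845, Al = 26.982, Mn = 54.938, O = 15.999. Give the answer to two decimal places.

20.24 weight percent

M((Mn_0.40Fe_0.60)_3Al_2Si_3O_12) = 496.654 g/mol.
Fe contributes 1.80 × 55.845 = 100.521 g per mole.
100.521/496.654 = 0.2024 → 20.24%.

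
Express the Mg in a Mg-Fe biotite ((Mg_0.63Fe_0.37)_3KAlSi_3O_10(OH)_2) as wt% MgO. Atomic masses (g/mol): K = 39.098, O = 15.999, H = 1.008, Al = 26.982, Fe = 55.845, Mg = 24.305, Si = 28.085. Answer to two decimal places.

Formula mass = 452.263 g/mol.
1.89 Mg → 1.8900 mol MgO per formula unit; M(MgO) = 40.304, so MgO mass = 76.175 g.
76.175/452.263 × 100 = 16.84 wt%.

16.84 wt%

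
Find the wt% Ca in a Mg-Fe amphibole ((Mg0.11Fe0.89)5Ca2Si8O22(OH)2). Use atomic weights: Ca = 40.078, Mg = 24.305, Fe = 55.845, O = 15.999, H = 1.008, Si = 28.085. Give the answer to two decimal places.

Formula mass = 0.55×24.305 + 4.45×55.845 + 2×40.078 + 8×28.085 + 24×15.999 + 2×1.008 = 952.706 g/mol, of which 80.156 g is Ca.
So Ca makes up 80.156/952.706 = 0.0841 of the mass, i.e. 8.41%.

8.41 mass %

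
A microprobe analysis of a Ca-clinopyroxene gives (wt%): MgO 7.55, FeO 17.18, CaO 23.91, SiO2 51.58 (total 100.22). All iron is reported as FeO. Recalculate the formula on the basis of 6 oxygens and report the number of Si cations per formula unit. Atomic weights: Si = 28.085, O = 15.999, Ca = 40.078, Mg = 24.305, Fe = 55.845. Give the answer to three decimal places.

7.55 wt% MgO ÷ 40.304 g/mol = 0.18733 mol, giving 0.18733 Mg and 0.18733 O.
17.18 wt% FeO ÷ 71.844 g/mol = 0.23913 mol, giving 0.23913 Fe and 0.23913 O.
23.91 wt% CaO ÷ 56.077 g/mol = 0.42638 mol, giving 0.42638 Ca and 0.42638 O.
51.58 wt% SiO2 ÷ 60.083 g/mol = 0.85848 mol, giving 0.85848 Si and 1.71696 O.
Oxygen sums to 2.56980; scaling by 6/2.56980 = 2.33481 puts the formula on 6 O.
Si: 0.85848 × 2.33481 = 2.004 atoms per formula unit.

2.004 Si apfu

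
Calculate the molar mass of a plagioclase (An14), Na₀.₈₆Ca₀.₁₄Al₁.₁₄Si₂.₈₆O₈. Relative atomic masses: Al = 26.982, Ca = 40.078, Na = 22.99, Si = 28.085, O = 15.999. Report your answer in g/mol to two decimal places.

264.46 g/mol

M = 0.86·22.99 + 0.14·40.078 + 1.14·26.982 + 2.86·28.085 + 8·15.999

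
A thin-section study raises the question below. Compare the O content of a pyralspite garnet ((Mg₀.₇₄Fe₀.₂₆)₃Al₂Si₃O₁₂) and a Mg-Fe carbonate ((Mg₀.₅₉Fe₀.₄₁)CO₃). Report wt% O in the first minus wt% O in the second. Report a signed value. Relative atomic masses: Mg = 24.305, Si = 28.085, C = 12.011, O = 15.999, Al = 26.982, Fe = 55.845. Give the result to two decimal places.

-4.47 percentage points

M((Mg₀.₇₄Fe₀.₂₆)₃Al₂Si₃O₁₂) = 427.723 g/mol, so wt% O = 191.988/427.723 × 100 = 44.89%.
M((Mg₀.₅₉Fe₀.₄₁)CO₃) = 97.244 g/mol, so wt% O = 47.997/97.244 × 100 = 49.36%.
44.89 − 49.36 = -4.47 pp.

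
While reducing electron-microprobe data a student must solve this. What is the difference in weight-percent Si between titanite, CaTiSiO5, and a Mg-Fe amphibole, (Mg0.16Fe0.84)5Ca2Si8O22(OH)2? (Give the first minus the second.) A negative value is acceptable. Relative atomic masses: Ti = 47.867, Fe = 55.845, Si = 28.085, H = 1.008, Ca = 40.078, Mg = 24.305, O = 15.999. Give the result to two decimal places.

Si in CaTiSiO5: molar mass 196.025 g/mol; 1×28.085 = 28.085 g → 14.33 wt%.
Si in (Mg0.16Fe0.84)5Ca2Si8O22(OH)2: molar mass 944.821 g/mol; 8×28.085 = 224.680 g → 23.78 wt%.
Difference = 14.33 − 23.78 = -9.45 percentage points.

-9.45 percentage points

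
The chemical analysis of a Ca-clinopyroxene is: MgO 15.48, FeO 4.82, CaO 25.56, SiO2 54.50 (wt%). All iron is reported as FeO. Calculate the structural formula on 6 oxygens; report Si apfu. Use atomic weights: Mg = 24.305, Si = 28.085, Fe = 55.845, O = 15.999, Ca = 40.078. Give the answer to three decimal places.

15.48 wt% MgO ÷ 40.304 g/mol = 0.38408 mol, giving 0.38408 Mg and 0.38408 O.
4.82 wt% FeO ÷ 71.844 g/mol = 0.06709 mol, giving 0.06709 Fe and 0.06709 O.
25.56 wt% CaO ÷ 56.077 g/mol = 0.45580 mol, giving 0.45580 Ca and 0.45580 O.
54.50 wt% SiO2 ÷ 60.083 g/mol = 0.90708 mol, giving 0.90708 Si and 1.81416 O.
Oxygen sums to 2.72113; scaling by 6/2.72113 = 2.20497 puts the formula on 6 O.
Si: 0.90708 × 2.20497 = 2.000 atoms per formula unit.

2.000 Si apfu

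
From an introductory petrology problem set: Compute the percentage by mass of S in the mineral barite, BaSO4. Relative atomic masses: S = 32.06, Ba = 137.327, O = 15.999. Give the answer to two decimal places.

M(BaSO4) = 233.383 g/mol.
S contributes 1 × 32.06 = 32.060 g per mole.
32.060/233.383 = 0.1374 → 13.74%.

13.74 wt%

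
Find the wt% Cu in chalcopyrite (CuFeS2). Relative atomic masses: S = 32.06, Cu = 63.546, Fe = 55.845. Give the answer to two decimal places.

34.63 mass %

Formula mass = 1*63.546 + 1*55.845 + 2*32.06 = 183.511 g/mol, of which 63.546 g is Cu.
So Cu makes up 63.546/183.511 = 0.3463 of the mass, i.e. 34.63%.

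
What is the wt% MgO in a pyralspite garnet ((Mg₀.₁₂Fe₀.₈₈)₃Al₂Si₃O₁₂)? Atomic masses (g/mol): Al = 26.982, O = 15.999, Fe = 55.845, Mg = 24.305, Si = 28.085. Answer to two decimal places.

Molar mass of (Mg₀.₁₂Fe₀.₈₈)₃Al₂Si₃O₁₂ = 0.36*24.305 + 2.64*55.845 + 2*26.982 + 3*28.085 + 12*15.999 = 486.388 g/mol.
Each formula unit contains 0.36 Mg, equivalent to 0.36/1 = 0.3600 mol MgO.
M(MgO) = 1×24.305 + 1×15.999 = 40.304 g/mol.
Mass of MgO per formula unit = 0.3600 × 40.304 = 14.509 g.
MgO wt% = 14.509 / 486.388 × 100 = 2.98%.

2.98 wt%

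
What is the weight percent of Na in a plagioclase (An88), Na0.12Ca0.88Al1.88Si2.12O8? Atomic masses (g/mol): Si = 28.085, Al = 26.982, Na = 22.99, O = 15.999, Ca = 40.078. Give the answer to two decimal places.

1.00 mass %

Formula mass = 0.12*22.99 + 0.88*40.078 + 1.88*26.982 + 2.12*28.085 + 8*15.999 = 276.286 g/mol, of which 2.759 g is Na.
So Na makes up 2.759/276.286 = 0.0100 of the mass, i.e. 1.00%.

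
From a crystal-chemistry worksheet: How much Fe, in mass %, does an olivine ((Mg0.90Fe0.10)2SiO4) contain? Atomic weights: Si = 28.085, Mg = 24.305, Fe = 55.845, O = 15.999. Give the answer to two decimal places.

M((Mg0.90Fe0.10)2SiO4) = 146.999 g/mol.
Fe contributes 0.20 × 55.845 = 11.169 g per mole.
11.169/146.999 = 0.0760 → 7.60%.

7.60 mass %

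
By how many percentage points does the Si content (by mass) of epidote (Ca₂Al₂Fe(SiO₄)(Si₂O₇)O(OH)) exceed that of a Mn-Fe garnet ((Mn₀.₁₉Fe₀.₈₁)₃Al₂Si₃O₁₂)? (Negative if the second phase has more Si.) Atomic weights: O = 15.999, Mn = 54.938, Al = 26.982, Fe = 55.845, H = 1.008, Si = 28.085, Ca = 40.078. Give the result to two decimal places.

0.49 percentage points

Si in Ca₂Al₂Fe(SiO₄)(Si₂O₇)O(OH): molar mass 483.215 g/mol; 3×28.085 = 84.255 g → 17.44 wt%.
Si in (Mn₀.₁₉Fe₀.₈₁)₃Al₂Si₃O₁₂: molar mass 497.225 g/mol; 3×28.085 = 84.255 g → 16.95 wt%.
Difference = 17.44 − 16.95 = 0.49 percentage points.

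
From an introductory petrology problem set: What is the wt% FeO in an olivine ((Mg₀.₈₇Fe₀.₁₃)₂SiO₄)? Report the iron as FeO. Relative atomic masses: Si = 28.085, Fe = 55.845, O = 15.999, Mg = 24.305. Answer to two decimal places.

12.55 wt%

Formula mass = 148.891 g/mol.
0.26 Fe → 0.2600 mol FeO per formula unit; M(FeO) = 71.844, so FeO mass = 18.679 g.
18.679/148.891 × 100 = 12.55 wt%.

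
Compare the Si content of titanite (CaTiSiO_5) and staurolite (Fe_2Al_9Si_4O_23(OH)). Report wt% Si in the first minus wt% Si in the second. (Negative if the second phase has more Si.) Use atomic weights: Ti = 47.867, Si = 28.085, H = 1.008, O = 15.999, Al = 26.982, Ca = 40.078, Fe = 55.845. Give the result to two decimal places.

1.14 percentage points

First mineral: 28.085 g Si in 196.025 g formula = 14.33 wt% Si.
Second mineral: 112.340 g Si in 851.852 g formula = 13.19 wt% Si.
14.33% − 13.19% gives a difference of 1.14 percentage points.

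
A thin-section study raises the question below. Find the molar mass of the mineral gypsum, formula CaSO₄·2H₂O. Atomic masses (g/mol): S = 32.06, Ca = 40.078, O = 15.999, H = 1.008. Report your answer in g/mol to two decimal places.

172.16 g/mol

The formula mass is the sum 1×40.078 + 1×32.06 + 6×15.999 + 4×1.008.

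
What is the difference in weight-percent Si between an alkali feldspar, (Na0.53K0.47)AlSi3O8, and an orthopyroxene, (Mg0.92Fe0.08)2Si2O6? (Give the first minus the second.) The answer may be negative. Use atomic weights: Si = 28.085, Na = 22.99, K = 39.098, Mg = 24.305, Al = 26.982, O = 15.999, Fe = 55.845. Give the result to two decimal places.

First mineral: 84.255 g Si in 269.790 g formula = 31.23 wt% Si.
Second mineral: 56.170 g Si in 205.820 g formula = 27.29 wt% Si.
31.23% − 27.29% gives a difference of 3.94 percentage points.

3.94 percentage points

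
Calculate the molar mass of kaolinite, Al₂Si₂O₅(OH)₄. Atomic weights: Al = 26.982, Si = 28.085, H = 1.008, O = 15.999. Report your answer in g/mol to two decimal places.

258.16 g/mol

The formula mass is the sum 2×26.982 + 2×28.085 + 9×15.999 + 4×1.008.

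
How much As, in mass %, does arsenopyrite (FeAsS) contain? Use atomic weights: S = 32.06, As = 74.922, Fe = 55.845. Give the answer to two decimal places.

M(FeAsS) = 162.827 g/mol.
As contributes 1 × 74.922 = 74.922 g per mole.
74.922/162.827 = 0.4601 → 46.01%.

46.01 mass %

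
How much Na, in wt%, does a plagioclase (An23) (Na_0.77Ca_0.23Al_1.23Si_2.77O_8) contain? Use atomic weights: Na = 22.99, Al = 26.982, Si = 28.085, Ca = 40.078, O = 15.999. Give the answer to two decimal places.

6.66 wt%

Molar mass of Na_0.77Ca_0.23Al_1.23Si_2.77O_8: 0.77·22.99 + 0.23·40.078 + 1.23·26.982 + 2.77·28.085 + 8·15.999 = 265.896 g/mol.
Mass of Na per formula unit: 0.77 × 22.99 = 17.702 g.
Weight fraction Na = 17.702 / 265.896 = 0.0666.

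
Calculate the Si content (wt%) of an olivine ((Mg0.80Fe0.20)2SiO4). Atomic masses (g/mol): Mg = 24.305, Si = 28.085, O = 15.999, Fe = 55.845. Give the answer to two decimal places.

18.32 wt%

Formula mass = 1.60·24.305 + 0.40·55.845 + 1·28.085 + 4·15.999 = 153.307 g/mol, of which 28.085 g is Si.
So Si makes up 28.085/153.307 = 0.1832 of the mass, i.e. 18.32%.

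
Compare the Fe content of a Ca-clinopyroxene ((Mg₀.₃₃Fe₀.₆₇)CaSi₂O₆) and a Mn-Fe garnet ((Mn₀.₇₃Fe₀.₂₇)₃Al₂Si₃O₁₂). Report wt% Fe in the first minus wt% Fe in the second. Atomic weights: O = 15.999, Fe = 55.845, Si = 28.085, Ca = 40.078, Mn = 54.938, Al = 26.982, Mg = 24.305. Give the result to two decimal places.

Fe in (Mg₀.₃₃Fe₀.₆₇)CaSi₂O₆: molar mass 237.679 g/mol; 0.67×55.845 = 37.416 g → 15.74 wt%.
Fe in (Mn₀.₇₃Fe₀.₂₇)₃Al₂Si₃O₁₂: molar mass 495.756 g/mol; 0.81×55.845 = 45.234 g → 9.12 wt%.
Difference = 15.74 − 9.12 = 6.62 percentage points.

6.62 percentage points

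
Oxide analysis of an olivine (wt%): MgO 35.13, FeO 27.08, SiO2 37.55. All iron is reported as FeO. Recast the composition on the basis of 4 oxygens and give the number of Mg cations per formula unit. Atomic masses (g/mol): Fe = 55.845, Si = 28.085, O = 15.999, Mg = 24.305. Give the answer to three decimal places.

1.395 Mg apfu

MgO: 35.13/40.304 = 0.87163 mol → 0.87163 mol Mg, 0.87163 mol O.
FeO: 27.08/71.844 = 0.37693 mol → 0.37693 mol Fe, 0.37693 mol O.
SiO2: 37.55/60.083 = 0.62497 mol → 0.62497 mol Si, 1.24994 mol O.
Total oxygen = 2.49850 mol. Normalization factor = 4/2.49850 = 1.60096.
Mg per 4 O = 0.87163 × 1.60096 = 1.395.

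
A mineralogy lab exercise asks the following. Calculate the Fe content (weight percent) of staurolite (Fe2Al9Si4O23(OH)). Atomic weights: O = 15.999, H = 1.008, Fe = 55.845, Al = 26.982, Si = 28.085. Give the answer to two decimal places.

Molar mass of Fe2Al9Si4O23(OH): 2*55.845 + 9*26.982 + 4*28.085 + 24*15.999 + 1*1.008 = 851.852 g/mol.
Mass of Fe per formula unit: 2 × 55.845 = 111.690 g.
Weight fraction Fe = 111.690 / 851.852 = 0.1311.

13.11 weight percent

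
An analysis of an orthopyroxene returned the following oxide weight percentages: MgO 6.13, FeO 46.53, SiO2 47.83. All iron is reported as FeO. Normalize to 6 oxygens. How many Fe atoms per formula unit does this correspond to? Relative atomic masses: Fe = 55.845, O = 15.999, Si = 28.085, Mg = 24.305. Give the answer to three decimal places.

1.625 Fe apfu

6.13 wt% MgO ÷ 40.304 g/mol = 0.15209 mol, giving 0.15209 Mg and 0.15209 O.
46.53 wt% FeO ÷ 71.844 g/mol = 0.64765 mol, giving 0.64765 Fe and 0.64765 O.
47.83 wt% SiO2 ÷ 60.083 g/mol = 0.79607 mol, giving 0.79607 Si and 1.59214 O.
Oxygen sums to 2.39188; scaling by 6/2.39188 = 2.50849 puts the formula on 6 O.
Fe: 0.64765 × 2.50849 = 1.625 atoms per formula unit.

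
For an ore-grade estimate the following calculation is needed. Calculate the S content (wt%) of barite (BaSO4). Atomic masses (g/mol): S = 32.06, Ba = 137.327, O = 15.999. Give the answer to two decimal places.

13.74 wt%

M(BaSO4) = 233.383 g/mol.
S contributes 1 × 32.06 = 32.060 g per mole.
32.060/233.383 = 0.1374 → 13.74%.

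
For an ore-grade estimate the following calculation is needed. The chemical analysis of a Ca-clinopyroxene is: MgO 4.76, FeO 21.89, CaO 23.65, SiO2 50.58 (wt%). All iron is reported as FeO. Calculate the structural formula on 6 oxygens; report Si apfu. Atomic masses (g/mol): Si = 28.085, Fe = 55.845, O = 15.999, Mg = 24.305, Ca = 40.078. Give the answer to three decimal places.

MgO (M=40.304): mol = 0.11810; Mg = 0.11810, O = 0.11810.
FeO (M=71.844): mol = 0.30469; Fe = 0.30469, O = 0.30469.
CaO (M=56.077): mol = 0.42174; Ca = 0.42174, O = 0.42174.
SiO2 (M=60.083): mol = 0.84184; Si = 0.84184, O = 1.68368.
ΣO = 2.52821; factor = 6/ΣO = 2.37322.
Si apfu = 0.84184 × 2.37322 = 1.998.

1.998 Si apfu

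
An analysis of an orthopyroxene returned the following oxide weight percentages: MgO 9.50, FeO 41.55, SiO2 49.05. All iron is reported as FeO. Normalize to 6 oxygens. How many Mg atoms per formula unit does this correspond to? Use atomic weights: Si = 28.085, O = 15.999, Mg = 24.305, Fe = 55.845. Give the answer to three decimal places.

MgO (M=40.304): mol = 0.23571; Mg = 0.23571, O = 0.23571.
FeO (M=71.844): mol = 0.57834; Fe = 0.57834, O = 0.57834.
SiO2 (M=60.083): mol = 0.81637; Si = 0.81637, O = 1.63274.
ΣO = 2.44679; factor = 6/ΣO = 2.45219.
Mg apfu = 0.23571 × 2.45219 = 0.578.

0.578 Mg apfu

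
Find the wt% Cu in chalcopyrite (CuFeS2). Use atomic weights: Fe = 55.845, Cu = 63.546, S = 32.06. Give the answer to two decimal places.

34.63 mass %

M(CuFeS2) = 183.511 g/mol.
Cu contributes 1 × 63.546 = 63.546 g per mole.
63.546/183.511 = 0.3463 → 34.63%.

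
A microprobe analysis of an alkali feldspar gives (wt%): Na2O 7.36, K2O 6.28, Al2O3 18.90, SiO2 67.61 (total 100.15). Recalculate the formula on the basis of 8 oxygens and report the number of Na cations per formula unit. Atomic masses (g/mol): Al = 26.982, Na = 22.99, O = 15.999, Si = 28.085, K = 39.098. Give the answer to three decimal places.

7.36 wt% Na2O ÷ 61.979 g/mol = 0.11875 mol, giving 0.23750 Na and 0.11875 O.
6.28 wt% K2O ÷ 94.195 g/mol = 0.06667 mol, giving 0.13334 K and 0.06667 O.
18.90 wt% Al2O3 ÷ 101.961 g/mol = 0.18536 mol, giving 0.37072 Al and 0.55608 O.
67.61 wt% SiO2 ÷ 60.083 g/mol = 1.12528 mol, giving 1.12528 Si and 2.25056 O.
Oxygen sums to 2.99206; scaling by 8/2.99206 = 2.67374 puts the formula on 8 O.
Na: 0.23750 × 2.67374 = 0.635 atoms per formula unit.

0.635 Na apfu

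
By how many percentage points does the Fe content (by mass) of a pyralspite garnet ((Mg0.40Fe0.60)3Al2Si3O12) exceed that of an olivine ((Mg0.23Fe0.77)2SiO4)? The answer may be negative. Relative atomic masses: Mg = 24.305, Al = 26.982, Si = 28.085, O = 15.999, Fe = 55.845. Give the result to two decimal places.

First mineral: 100.521 g Fe in 459.894 g formula = 21.86 wt% Fe.
Second mineral: 86.001 g Fe in 189.263 g formula = 45.44 wt% Fe.
21.86% − 45.44% gives a difference of -23.58 percentage points.

-23.58 percentage points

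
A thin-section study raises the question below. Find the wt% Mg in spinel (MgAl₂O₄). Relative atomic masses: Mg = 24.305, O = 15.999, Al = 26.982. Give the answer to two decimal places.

17.08 mass %

M(MgAl₂O₄) = 142.265 g/mol.
Mg contributes 1 × 24.305 = 24.305 g per mole.
24.305/142.265 = 0.1708 → 17.08%.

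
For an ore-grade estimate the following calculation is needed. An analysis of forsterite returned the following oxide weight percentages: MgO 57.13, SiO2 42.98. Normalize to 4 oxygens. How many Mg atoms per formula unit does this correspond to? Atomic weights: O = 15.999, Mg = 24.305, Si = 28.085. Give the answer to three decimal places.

1.991 Mg apfu

57.13 wt% MgO ÷ 40.304 g/mol = 1.41748 mol, giving 1.41748 Mg and 1.41748 O.
42.98 wt% SiO2 ÷ 60.083 g/mol = 0.71534 mol, giving 0.71534 Si and 1.43068 O.
Oxygen sums to 2.84816; scaling by 4/2.84816 = 1.40442 puts the formula on 4 O.
Mg: 1.41748 × 1.40442 = 1.991 atoms per formula unit.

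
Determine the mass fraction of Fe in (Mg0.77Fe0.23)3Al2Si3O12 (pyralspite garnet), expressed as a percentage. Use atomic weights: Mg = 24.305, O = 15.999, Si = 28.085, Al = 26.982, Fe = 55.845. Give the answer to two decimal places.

9.07 mass %

Formula mass = 2.31×24.305 + 0.69×55.845 + 2×26.982 + 3×28.085 + 12×15.999 = 424.885 g/mol, of which 38.533 g is Fe.
So Fe makes up 38.533/424.885 = 0.0907 of the mass, i.e. 9.07%.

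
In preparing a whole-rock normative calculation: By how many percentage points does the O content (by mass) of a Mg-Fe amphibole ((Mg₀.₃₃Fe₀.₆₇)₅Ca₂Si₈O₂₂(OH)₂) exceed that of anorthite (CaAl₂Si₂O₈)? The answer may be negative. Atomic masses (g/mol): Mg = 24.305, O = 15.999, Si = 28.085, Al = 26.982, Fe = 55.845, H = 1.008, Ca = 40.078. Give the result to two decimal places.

O in (Mg₀.₃₃Fe₀.₆₇)₅Ca₂Si₈O₂₂(OH)₂: molar mass 918.012 g/mol; 24×15.999 = 383.976 g → 41.83 wt%.
O in CaAl₂Si₂O₈: molar mass 278.204 g/mol; 8×15.999 = 127.992 g → 46.01 wt%.
Difference = 41.83 − 46.01 = -4.18 percentage points.

-4.18 percentage points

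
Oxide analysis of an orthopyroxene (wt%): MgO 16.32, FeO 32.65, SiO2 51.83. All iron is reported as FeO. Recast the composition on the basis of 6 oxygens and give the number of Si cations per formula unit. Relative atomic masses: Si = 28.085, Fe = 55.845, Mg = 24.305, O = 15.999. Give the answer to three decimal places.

16.32 wt% MgO ÷ 40.304 g/mol = 0.40492 mol, giving 0.40492 Mg and 0.40492 O.
32.65 wt% FeO ÷ 71.844 g/mol = 0.45446 mol, giving 0.45446 Fe and 0.45446 O.
51.83 wt% SiO2 ÷ 60.083 g/mol = 0.86264 mol, giving 0.86264 Si and 1.72528 O.
Oxygen sums to 2.58466; scaling by 6/2.58466 = 2.32139 puts the formula on 6 O.
Si: 0.86264 × 2.32139 = 2.003 atoms per formula unit.

2.003 Si apfu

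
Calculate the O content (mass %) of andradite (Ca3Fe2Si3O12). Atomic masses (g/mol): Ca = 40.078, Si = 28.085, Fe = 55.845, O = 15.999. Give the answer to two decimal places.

37.78 mass %

Formula mass = 3*40.078 + 2*55.845 + 3*28.085 + 12*15.999 = 508.167 g/mol, of which 191.988 g is O.
So O makes up 191.988/508.167 = 0.3778 of the mass, i.e. 37.78%.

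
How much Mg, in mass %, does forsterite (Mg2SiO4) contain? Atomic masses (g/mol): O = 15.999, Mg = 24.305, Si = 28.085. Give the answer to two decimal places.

Formula mass = 2*24.305 + 1*28.085 + 4*15.999 = 140.691 g/mol, of which 48.610 g is Mg.
So Mg makes up 48.610/140.691 = 0.3455 of the mass, i.e. 34.55%.

34.55 mass %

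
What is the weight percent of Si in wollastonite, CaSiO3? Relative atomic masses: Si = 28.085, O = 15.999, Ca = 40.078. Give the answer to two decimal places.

24.18 wt%

Molar mass of CaSiO3: 1·40.078 + 1·28.085 + 3·15.999 = 116.160 g/mol.
Mass of Si per formula unit: 1 × 28.085 = 28.085 g.
Weight fraction Si = 28.085 / 116.160 = 0.2418.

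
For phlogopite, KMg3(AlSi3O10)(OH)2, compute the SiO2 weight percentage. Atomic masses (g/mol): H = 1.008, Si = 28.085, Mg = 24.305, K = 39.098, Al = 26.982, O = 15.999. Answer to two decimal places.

43.20 wt%

Formula mass = 417.254 g/mol.
3 Si → 3.0000 mol SiO2 per formula unit; M(SiO2) = 60.083, so SiO2 mass = 180.249 g.
180.249/417.254 × 100 = 43.20 wt%.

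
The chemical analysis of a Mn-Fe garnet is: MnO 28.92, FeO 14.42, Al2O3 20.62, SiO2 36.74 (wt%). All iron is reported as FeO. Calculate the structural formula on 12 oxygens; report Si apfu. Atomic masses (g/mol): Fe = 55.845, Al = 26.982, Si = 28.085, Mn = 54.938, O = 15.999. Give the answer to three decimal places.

MnO: 28.92/70.937 = 0.40769 mol → 0.40769 mol Mn, 0.40769 mol O.
FeO: 14.42/71.844 = 0.20071 mol → 0.20071 mol Fe, 0.20071 mol O.
Al2O3: 20.62/101.961 = 0.20223 mol → 0.40446 mol Al, 0.60669 mol O.
SiO2: 36.74/60.083 = 0.61149 mol → 0.61149 mol Si, 1.22298 mol O.
Total oxygen = 2.43807 mol. Normalization factor = 12/2.43807 = 4.92193.
Si per 12 O = 0.61149 × 4.92193 = 3.010.

3.010 Si apfu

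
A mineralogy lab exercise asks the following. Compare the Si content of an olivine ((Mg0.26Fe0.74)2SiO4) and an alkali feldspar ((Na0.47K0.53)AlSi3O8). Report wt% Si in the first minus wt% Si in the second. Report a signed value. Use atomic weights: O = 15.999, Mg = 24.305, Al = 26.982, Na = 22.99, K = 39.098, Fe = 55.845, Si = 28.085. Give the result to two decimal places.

First mineral: 28.085 g Si in 187.370 g formula = 14.99 wt% Si.
Second mineral: 84.255 g Si in 270.756 g formula = 31.12 wt% Si.
14.99% − 31.12% gives a difference of -16.13 percentage points.

-16.13 percentage points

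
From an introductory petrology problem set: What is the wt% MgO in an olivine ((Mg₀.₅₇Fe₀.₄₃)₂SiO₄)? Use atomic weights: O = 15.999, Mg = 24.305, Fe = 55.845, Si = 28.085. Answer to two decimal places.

27.38 wt%

Molar mass of (Mg₀.₅₇Fe₀.₄₃)₂SiO₄ = 1.14×24.305 + 0.86×55.845 + 1×28.085 + 4×15.999 = 167.815 g/mol.
Each formula unit contains 1.14 Mg, equivalent to 1.14/1 = 1.1400 mol MgO.
M(MgO) = 1×24.305 + 1×15.999 = 40.304 g/mol.
Mass of MgO per formula unit = 1.1400 × 40.304 = 45.947 g.
MgO wt% = 45.947 / 167.815 × 100 = 27.38%.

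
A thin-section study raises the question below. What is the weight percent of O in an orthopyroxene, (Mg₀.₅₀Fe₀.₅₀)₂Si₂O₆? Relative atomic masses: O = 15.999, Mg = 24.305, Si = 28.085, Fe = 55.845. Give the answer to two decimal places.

41.32 wt%

M((Mg₀.₅₀Fe₀.₅₀)₂Si₂O₆) = 232.314 g/mol.
O contributes 6 × 15.999 = 95.994 g per mole.
95.994/232.314 = 0.4132 → 41.32%.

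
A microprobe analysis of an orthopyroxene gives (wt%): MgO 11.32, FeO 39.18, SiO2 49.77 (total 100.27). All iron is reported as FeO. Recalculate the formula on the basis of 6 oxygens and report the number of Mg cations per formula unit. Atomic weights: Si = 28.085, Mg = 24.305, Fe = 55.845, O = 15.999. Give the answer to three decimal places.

MgO (M=40.304): mol = 0.28087; Mg = 0.28087, O = 0.28087.
FeO (M=71.844): mol = 0.54535; Fe = 0.54535, O = 0.54535.
SiO2 (M=60.083): mol = 0.82835; Si = 0.82835, O = 1.65670.
ΣO = 2.48292; factor = 6/ΣO = 2.41651.
Mg apfu = 0.28087 × 2.41651 = 0.679.

0.679 Mg apfu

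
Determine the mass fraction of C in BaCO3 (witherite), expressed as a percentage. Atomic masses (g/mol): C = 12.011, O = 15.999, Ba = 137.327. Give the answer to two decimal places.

6.09 weight percent

Formula mass = 1·137.327 + 1·12.011 + 3·15.999 = 197.335 g/mol, of which 12.011 g is C.
So C makes up 12.011/197.335 = 0.0609 of the mass, i.e. 6.09%.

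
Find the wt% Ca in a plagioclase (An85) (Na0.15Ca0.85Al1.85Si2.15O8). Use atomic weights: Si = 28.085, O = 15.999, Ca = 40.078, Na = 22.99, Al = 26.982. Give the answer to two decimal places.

Molar mass of Na0.15Ca0.85Al1.85Si2.15O8: 0.15×22.99 + 0.85×40.078 + 1.85×26.982 + 2.15×28.085 + 8×15.999 = 275.806 g/mol.
Mass of Ca per formula unit: 0.85 × 40.078 = 34.066 g.
Weight fraction Ca = 34.066 / 275.806 = 0.1235.

12.35 wt%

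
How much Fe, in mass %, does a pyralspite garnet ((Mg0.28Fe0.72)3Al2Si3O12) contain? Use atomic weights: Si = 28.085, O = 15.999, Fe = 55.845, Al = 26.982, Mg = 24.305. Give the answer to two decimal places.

25.60 mass %

M((Mg0.28Fe0.72)3Al2Si3O12) = 471.248 g/mol.
Fe contributes 2.16 × 55.845 = 120.625 g per mole.
120.625/471.248 = 0.2560 → 25.60%.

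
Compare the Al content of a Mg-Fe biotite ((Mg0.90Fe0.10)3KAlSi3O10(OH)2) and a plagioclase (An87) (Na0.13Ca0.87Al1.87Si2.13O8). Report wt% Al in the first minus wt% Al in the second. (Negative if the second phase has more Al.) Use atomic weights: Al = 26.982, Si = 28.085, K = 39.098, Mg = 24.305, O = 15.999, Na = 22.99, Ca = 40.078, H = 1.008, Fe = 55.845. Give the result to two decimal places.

M((Mg0.90Fe0.10)3KAlSi3O10(OH)2) = 426.716 g/mol, so wt% Al = 26.982/426.716 × 100 = 6.32%.
M(Na0.13Ca0.87Al1.87Si2.13O8) = 276.126 g/mol, so wt% Al = 50.456/276.126 × 100 = 18.27%.
6.32 − 18.27 = -11.95 pp.

-11.95 percentage points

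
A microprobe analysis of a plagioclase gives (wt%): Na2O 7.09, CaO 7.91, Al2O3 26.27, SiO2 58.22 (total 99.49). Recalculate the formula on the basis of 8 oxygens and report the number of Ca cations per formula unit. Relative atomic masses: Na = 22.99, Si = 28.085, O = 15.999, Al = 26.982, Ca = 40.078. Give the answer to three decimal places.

7.09 wt% Na2O ÷ 61.979 g/mol = 0.11439 mol, giving 0.22878 Na and 0.11439 O.
7.91 wt% CaO ÷ 56.077 g/mol = 0.14106 mol, giving 0.14106 Ca and 0.14106 O.
26.27 wt% Al2O3 ÷ 101.961 g/mol = 0.25765 mol, giving 0.51530 Al and 0.77295 O.
58.22 wt% SiO2 ÷ 60.083 g/mol = 0.96899 mol, giving 0.96899 Si and 1.93798 O.
Oxygen sums to 2.96638; scaling by 8/2.96638 = 2.69689 puts the formula on 8 O.
Ca: 0.14106 × 2.69689 = 0.380 atoms per formula unit.

0.380 Ca apfu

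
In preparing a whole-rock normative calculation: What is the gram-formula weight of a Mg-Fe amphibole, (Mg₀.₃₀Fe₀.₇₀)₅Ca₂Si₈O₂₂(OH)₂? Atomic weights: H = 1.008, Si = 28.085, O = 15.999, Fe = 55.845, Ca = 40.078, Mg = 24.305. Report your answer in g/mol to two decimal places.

Mg: 1.50 × 24.305 = 36.4575
Fe: 3.50 × 55.845 = 195.4575
Ca: 2 × 40.078 = 80.1560
Si: 8 × 28.085 = 224.6800
O: 24 × 15.999 = 383.9760
H: 2 × 1.008 = 2.0160
Summing the contributions gives the formula mass.

922.74 g/mol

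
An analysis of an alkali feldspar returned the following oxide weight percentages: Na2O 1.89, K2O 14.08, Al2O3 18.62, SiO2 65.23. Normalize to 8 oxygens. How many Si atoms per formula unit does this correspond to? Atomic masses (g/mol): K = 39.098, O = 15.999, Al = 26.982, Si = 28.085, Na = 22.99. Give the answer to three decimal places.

Na2O: 1.89/61.979 = 0.03049 mol → 0.06098 mol Na, 0.03049 mol O.
K2O: 14.08/94.195 = 0.14948 mol → 0.29896 mol K, 0.14948 mol O.
Al2O3: 18.62/101.961 = 0.18262 mol → 0.36524 mol Al, 0.54786 mol O.
SiO2: 65.23/60.083 = 1.08566 mol → 1.08566 mol Si, 2.17132 mol O.
Total oxygen = 2.89915 mol. Normalization factor = 8/2.89915 = 2.75943.
Si per 8 O = 1.08566 × 2.75943 = 2.996.

2.996 Si apfu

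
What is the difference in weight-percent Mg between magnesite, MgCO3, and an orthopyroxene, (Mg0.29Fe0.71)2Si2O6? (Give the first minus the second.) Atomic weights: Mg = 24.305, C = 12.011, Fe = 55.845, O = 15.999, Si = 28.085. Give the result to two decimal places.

23.09 percentage points

M(MgCO3) = 84.313 g/mol, so wt% Mg = 24.305/84.313 × 100 = 28.83%.
M((Mg0.29Fe0.71)2Si2O6) = 245.561 g/mol, so wt% Mg = 14.097/245.561 × 100 = 5.74%.
28.83 − 5.74 = 23.09 pp.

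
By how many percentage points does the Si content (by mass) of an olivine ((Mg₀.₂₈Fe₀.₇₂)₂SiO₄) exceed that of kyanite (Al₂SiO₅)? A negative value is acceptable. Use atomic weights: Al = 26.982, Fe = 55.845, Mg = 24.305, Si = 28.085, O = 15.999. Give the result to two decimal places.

M((Mg₀.₂₈Fe₀.₇₂)₂SiO₄) = 186.109 g/mol, so wt% Si = 28.085/186.109 × 100 = 15.09%.
M(Al₂SiO₅) = 162.044 g/mol, so wt% Si = 28.085/162.044 × 100 = 17.33%.
15.09 − 17.33 = -2.24 pp.

-2.24 percentage points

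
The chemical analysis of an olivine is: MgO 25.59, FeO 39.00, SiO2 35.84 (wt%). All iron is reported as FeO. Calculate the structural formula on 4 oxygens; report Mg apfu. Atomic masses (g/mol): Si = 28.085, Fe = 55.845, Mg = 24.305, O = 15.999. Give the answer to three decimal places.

MgO (M=40.304): mol = 0.63492; Mg = 0.63492, O = 0.63492.
FeO (M=71.844): mol = 0.54284; Fe = 0.54284, O = 0.54284.
SiO2 (M=60.083): mol = 0.59651; Si = 0.59651, O = 1.19302.
ΣO = 2.37078; factor = 4/ΣO = 1.68721.
Mg apfu = 0.63492 × 1.68721 = 1.071.

1.071 Mg apfu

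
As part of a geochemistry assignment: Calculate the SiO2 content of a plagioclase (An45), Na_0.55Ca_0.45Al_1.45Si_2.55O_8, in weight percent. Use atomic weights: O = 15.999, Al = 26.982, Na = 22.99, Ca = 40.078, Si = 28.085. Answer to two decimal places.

56.87 wt%

Formula mass = 269.412 g/mol.
2.55 Si → 2.5500 mol SiO2 per formula unit; M(SiO2) = 60.083, so SiO2 mass = 153.212 g.
153.212/269.412 × 100 = 56.87 wt%.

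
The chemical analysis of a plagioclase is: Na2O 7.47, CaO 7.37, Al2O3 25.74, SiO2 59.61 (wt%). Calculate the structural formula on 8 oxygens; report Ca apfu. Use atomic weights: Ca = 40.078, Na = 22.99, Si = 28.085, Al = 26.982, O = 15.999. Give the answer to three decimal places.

0.351 Ca apfu

Na2O: 7.47/61.979 = 0.12052 mol → 0.24104 mol Na, 0.12052 mol O.
CaO: 7.37/56.077 = 0.13143 mol → 0.13143 mol Ca, 0.13143 mol O.
Al2O3: 25.74/101.961 = 0.25245 mol → 0.50490 mol Al, 0.75735 mol O.
SiO2: 59.61/60.083 = 0.99213 mol → 0.99213 mol Si, 1.98426 mol O.
Total oxygen = 2.99356 mol. Normalization factor = 8/2.99356 = 2.67240.
Ca per 8 O = 0.13143 × 2.67240 = 0.351.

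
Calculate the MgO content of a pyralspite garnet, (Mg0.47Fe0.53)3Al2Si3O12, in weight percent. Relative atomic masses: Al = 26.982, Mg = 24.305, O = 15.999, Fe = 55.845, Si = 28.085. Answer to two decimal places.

Formula mass = 453.271 g/mol.
1.41 Mg → 1.4100 mol MgO per formula unit; M(MgO) = 40.304, so MgO mass = 56.829 g.
56.829/453.271 × 100 = 12.54 wt%.

12.54 wt%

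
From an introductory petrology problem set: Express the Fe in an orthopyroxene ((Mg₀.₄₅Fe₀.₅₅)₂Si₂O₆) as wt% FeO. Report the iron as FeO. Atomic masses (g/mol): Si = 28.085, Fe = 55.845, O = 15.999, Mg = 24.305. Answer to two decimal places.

Molar mass of (Mg₀.₄₅Fe₀.₅₅)₂Si₂O₆ = 0.90*24.305 + 1.10*55.845 + 2*28.085 + 6*15.999 = 235.468 g/mol.
Each formula unit contains 1.10 Fe, equivalent to 1.10/1 = 1.1000 mol FeO.
M(FeO) = 1×55.845 + 1×15.999 = 71.844 g/mol.
Mass of FeO per formula unit = 1.1000 × 71.844 = 79.028 g.
FeO wt% = 79.028 / 235.468 × 100 = 33.56%.

33.56 wt%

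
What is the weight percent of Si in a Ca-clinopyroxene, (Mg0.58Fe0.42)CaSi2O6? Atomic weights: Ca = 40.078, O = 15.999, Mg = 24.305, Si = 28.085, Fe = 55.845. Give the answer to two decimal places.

24.44 mass %

Formula mass = 0.58×24.305 + 0.42×55.845 + 1×40.078 + 2×28.085 + 6×15.999 = 229.794 g/mol, of which 56.170 g is Si.
So Si makes up 56.170/229.794 = 0.2444 of the mass, i.e. 24.44%.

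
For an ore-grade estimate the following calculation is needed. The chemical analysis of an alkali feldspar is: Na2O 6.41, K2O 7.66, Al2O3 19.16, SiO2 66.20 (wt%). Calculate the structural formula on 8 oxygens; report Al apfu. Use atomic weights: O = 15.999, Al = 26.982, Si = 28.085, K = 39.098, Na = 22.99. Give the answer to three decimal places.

1.018 Al apfu

Na2O (M=61.979): mol = 0.10342; Na = 0.20684, O = 0.10342.
K2O (M=94.195): mol = 0.08132; K = 0.16264, O = 0.08132.
Al2O3 (M=101.961): mol = 0.18791; Al = 0.37582, O = 0.56373.
SiO2 (M=60.083): mol = 1.10181; Si = 1.10181, O = 2.20362.
ΣO = 2.95209; factor = 8/ΣO = 2.70994.
Al apfu = 0.37582 × 2.70994 = 1.018.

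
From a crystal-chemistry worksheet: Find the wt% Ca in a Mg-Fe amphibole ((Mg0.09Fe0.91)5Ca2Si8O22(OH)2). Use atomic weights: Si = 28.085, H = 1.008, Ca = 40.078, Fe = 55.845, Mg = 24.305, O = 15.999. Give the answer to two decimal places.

8.39 wt%

M((Mg0.09Fe0.91)5Ca2Si8O22(OH)2) = 955.860 g/mol.
Ca contributes 2 × 40.078 = 80.156 g per mole.
80.156/955.860 = 0.0839 → 8.39%.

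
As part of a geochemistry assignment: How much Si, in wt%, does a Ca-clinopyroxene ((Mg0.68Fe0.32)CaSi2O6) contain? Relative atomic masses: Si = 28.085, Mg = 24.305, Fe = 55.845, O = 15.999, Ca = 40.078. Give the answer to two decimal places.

Formula mass = 0.68·24.305 + 0.32·55.845 + 1·40.078 + 2·28.085 + 6·15.999 = 226.640 g/mol, of which 56.170 g is Si.
So Si makes up 56.170/226.640 = 0.2478 of the mass, i.e. 24.78%.

24.78 wt%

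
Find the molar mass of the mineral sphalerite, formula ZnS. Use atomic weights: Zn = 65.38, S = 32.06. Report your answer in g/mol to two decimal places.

The formula mass is the sum 1·65.38 + 1·32.06.

97.44 g/mol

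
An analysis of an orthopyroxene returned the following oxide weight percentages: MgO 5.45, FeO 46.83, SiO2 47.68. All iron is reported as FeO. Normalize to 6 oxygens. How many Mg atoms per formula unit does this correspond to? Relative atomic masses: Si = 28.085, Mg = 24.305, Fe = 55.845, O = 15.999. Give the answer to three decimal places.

0.342 Mg apfu

MgO (M=40.304): mol = 0.13522; Mg = 0.13522, O = 0.13522.
FeO (M=71.844): mol = 0.65183; Fe = 0.65183, O = 0.65183.
SiO2 (M=60.083): mol = 0.79357; Si = 0.79357, O = 1.58714.
ΣO = 2.37419; factor = 6/ΣO = 2.52718.
Mg apfu = 0.13522 × 2.52718 = 0.342.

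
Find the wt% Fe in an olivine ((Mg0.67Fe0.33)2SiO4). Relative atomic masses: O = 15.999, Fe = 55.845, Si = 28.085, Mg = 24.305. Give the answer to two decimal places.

Formula mass = 1.34×24.305 + 0.66×55.845 + 1×28.085 + 4×15.999 = 161.507 g/mol, of which 36.858 g is Fe.
So Fe makes up 36.858/161.507 = 0.2282 of the mass, i.e. 22.82%.

22.82 wt%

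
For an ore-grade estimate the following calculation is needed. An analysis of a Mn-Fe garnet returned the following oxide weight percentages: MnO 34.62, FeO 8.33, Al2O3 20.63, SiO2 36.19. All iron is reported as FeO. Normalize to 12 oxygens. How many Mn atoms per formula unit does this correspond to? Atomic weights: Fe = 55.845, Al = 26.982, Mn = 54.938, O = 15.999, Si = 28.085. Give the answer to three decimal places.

34.62 wt% MnO ÷ 70.937 g/mol = 0.48804 mol, giving 0.48804 Mn and 0.48804 O.
8.33 wt% FeO ÷ 71.844 g/mol = 0.11595 mol, giving 0.11595 Fe and 0.11595 O.
20.63 wt% Al2O3 ÷ 101.961 g/mol = 0.20233 mol, giving 0.40466 Al and 0.60699 O.
36.19 wt% SiO2 ÷ 60.083 g/mol = 0.60233 mol, giving 0.60233 Si and 1.20466 O.
Oxygen sums to 2.41564; scaling by 12/2.41564 = 4.96763 puts the formula on 12 O.
Mn: 0.48804 × 4.96763 = 2.424 atoms per formula unit.

2.424 Mn apfu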